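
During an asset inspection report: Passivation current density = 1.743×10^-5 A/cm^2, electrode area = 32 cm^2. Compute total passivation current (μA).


I = i_pass * A, then convert A → μA (×10^6)
I = 1.743×10^-5 * 32 * 10^6 = 557.76 μA

557.76 μA


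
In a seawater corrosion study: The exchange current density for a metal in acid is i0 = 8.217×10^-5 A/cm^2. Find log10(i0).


i0 = 8.217×10^-5 A/cm^2
log10(i0) = -4.085

-4.085


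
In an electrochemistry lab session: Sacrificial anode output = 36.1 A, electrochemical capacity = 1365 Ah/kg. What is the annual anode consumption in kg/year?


Annual consumption = current * hours per year / capacity
Rate = 36.1 * 8760 / 1365 = 231.7 kg/year

231.7 kg/year


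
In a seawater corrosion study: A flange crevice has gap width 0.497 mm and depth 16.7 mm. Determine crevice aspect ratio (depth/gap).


Aspect ratio = depth / gap
Ratio = 16.7 / 0.497 = 33.6

33.6


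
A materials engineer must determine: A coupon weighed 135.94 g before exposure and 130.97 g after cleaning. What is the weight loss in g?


Weight loss = initial − final
WL = 135.94 − 130.97 = 4.97 g

4.97 g


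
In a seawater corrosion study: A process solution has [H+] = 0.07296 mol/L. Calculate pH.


pH = −log10[H+]
pH = −log10(0.07296) = 1.14

1.14


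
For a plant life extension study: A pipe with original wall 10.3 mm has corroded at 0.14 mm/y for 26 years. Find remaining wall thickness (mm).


Remaining wall = original − CR × time
t = 10.3 − 0.14*26 = 10.3 − 3.64 = 6.66 mm

6.66 mm


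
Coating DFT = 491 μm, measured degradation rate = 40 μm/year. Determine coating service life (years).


Service life = thickness / degradation rate
Life = 491 / 40 = 12.3 years

12.3 years


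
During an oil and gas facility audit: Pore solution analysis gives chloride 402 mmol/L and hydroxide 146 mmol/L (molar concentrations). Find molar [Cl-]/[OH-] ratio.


Threshold parameter = [Cl-] / [OH-] (molar basis; both in mmol/L, so units cancel)
Ratio = 402 / 146 = 2.75

2.75


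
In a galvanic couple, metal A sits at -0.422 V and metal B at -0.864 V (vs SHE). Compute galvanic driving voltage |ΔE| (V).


Driving voltage is the absolute potential difference.
|ΔE| = |-0.422 − (-0.864)| = 0.442 V

0.442 V


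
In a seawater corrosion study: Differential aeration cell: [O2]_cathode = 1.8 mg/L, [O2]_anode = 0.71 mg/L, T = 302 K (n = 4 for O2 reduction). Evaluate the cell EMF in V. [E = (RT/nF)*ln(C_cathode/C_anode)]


Apply the Nernst concentration-cell relation: E = (RT/nF)*ln(C_cathode/C_anode)
RT/nF = 8.314*302/(4*96485) = 0.00650575 V
ln(1.8/0.71) = 0.93028
E = 0.00650575 * 0.93028 = 0.00605 V

0.00605 V


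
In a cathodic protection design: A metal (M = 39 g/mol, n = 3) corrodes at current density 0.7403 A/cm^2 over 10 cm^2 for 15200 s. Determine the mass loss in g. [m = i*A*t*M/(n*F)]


Apply Faraday's law: m = i*A*t*M / (n*F)
Total charge passed Q = i*A*t = 0.7403*10*15200 = 112525.6 C
m = Q*M/(n*F) = 112525.6*39/(3*96485) = 15.1612 g

15.1612 g


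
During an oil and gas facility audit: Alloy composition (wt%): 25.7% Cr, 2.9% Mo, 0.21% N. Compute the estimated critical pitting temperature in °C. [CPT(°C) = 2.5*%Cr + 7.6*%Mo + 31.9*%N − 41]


Apply the ASTM G48 empirical CPT estimate: CPT(°C) = 2.5*%Cr + 7.6*%Mo + 31.9*%N − 41
2.5*25.7 = 64.25; 7.6*2.9 = 22.04; 31.9*0.21 = 6.699
CPT = 64.25 + 22.04 + 6.699 − 41 = 51.989 °C
Rounded to 0.1 °C: CPT ≈ 52.0 °C

52.0 °C


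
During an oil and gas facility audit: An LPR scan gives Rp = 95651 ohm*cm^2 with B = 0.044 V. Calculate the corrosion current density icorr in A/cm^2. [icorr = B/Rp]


Apply the Stern-Geary relation: icorr = B / Rp
icorr = 0.044 / 95651 = 4.6×10^-7 A/cm^2

4.6×10^-7 A/cm^2


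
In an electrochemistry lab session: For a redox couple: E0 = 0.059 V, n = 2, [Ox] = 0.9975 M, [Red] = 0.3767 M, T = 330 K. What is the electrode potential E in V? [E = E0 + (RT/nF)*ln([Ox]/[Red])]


Apply the Nernst equation: E = E0 + (RT/nF)*ln([Ox]/[Red])
Step 1: RT/nF = 8.314*330/(2*96485) = 0.01421786 V
Step 2: [Ox]/[Red] = 0.9975/0.3767 = 2.647996
Step 3: ln(2.647996) = 0.973803
Step 4: correction = 0.01421786 * 0.973803 = 0.0138 V
E = 0.059 + 0.0138 = 0.0728 V

0.0728 V


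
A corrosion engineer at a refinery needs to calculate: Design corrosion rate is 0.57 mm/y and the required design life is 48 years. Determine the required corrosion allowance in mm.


Corrosion allowance = CR × design life
CA = 0.57 * 48 = 27.36 mm

27.36 mm


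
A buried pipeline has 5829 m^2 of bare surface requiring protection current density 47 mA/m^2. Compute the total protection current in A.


I = area * current density, then convert mA → A (÷1000)
I = 5829 * 47 / 1000 = 273.96 A

273.96 A


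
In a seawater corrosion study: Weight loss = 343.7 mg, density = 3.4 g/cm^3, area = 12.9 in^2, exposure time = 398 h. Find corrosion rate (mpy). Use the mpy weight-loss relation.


Apply the mpy weight-loss relation: CR = 534 * W / (D * A * T)
Numerator: 534 * 343.7 = 183535.8
Denominator: 3.4 * 12.9 * 398 = 17456.28
CR = 183535.8 / 17456.28 = 10.514 mpy

10.514 mpy


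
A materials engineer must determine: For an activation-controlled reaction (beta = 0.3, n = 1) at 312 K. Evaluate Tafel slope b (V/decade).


Apply the Tafel slope relation: b = 2.303*R*T/(beta*n*F)
Numerator: 2.303 * 8.314 * 312 = 5973.91
Denominator: 0.3 * 1 * 96485 = 28945.5
b = 5973.91 / 28945.5 = 0.206 V/decade

0.206 V/decade


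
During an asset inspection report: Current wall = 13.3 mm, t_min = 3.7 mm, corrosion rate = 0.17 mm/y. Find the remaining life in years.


Apply the remaining-life relation: RL = (t_current − t_min) / CR
RL = (13.3 − 3.7) / 0.17 = 9.6 / 0.17 = 56.5 years

56.5 years


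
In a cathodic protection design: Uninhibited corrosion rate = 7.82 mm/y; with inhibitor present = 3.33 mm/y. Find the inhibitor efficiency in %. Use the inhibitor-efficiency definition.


Apply the inhibitor-efficiency definition: IE = (CR_blank − CR_inh)/CR_blank × 100
IE = (7.82 − 3.33) / 7.82 × 100
IE = 4.49 / 7.82 × 100 = 57.4 %

57.4 %


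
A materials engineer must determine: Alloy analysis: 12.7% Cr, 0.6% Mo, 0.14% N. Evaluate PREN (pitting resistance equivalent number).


Apply the PREN formula: PREN = Cr + 3.3*Mo + 16*N
PREN = 12.7 + 3.3*0.6 + 16*0.14
PREN = 12.7 + 1.98 + 2.24 = 16.92

16.92


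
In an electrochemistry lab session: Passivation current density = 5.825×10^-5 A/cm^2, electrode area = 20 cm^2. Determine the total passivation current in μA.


I = i_pass * A, then convert A → μA (×10^6)
I = 5.825×10^-5 * 20 * 10^6 = 1165.0 μA

1165.0 μA


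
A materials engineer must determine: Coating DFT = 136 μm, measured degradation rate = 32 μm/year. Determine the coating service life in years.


Service life = thickness / degradation rate
Life = 136 / 32 = 4.3 years

4.3 years


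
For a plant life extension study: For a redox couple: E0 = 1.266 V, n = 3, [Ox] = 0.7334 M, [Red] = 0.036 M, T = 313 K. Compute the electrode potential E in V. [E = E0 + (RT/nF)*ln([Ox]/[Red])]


Apply the Nernst equation: E = E0 + (RT/nF)*ln([Ox]/[Red])
Step 1: RT/nF = 8.314*313/(3*96485) = 0.00899028 V
Step 2: [Ox]/[Red] = 0.7334/0.036 = 20.372222
Step 3: ln(20.372222) = 3.014172
Step 4: correction = 0.00899028 * 3.014172 = 0.027 V
E = 1.266 + 0.027 = 1.293 V

1.293 V


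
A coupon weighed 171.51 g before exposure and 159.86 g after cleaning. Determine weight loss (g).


Weight loss = initial − final
WL = 171.51 − 159.86 = 11.65 g

11.65 g


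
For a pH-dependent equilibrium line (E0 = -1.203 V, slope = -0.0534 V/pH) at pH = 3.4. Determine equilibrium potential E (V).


Apply the Pourbaix line equation: E = E0 + slope*pH
E = -1.203 + (-0.0534)*3.4 = -1.203 + (-0.18156) = -1.38456 V
Rounded to 3 decimal places: E = -1.385 V

-1.385 V


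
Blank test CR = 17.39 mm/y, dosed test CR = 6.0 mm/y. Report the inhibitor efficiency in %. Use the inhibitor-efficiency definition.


Apply the inhibitor-efficiency definition: IE = (CR_blank − CR_inh)/CR_blank × 100
IE = (17.39 − 6.0) / 17.39 × 100
IE = 11.39 / 17.39 × 100 = 65.5 %

65.5 %


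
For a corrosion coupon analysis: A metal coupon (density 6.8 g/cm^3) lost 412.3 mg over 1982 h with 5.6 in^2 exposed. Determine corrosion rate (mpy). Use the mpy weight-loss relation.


Apply the mpy weight-loss relation: CR = 534 * W / (D * A * T)
Numerator: 534 * 412.3 = 220168.2
Denominator: 6.8 * 5.6 * 1982 = 75474.56
CR = 220168.2 / 75474.56 = 2.917 mpy

2.917 mpy


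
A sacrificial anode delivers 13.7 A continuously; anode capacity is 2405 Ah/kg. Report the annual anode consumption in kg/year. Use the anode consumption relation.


Annual consumption = current * hours per year / capacity
Rate = 13.7 * 8760 / 2405 = 49.9 kg/year

49.9 kg/year


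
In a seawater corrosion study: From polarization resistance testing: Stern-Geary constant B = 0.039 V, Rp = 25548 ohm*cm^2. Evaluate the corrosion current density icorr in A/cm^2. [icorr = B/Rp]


Apply the Stern-Geary relation: icorr = B / Rp
icorr = 0.039 / 25548 = 1.527×10^-6 A/cm^2

1.527×10^-6 A/cm^2


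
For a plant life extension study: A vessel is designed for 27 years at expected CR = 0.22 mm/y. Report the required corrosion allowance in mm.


Corrosion allowance = CR × design life
CA = 0.22 * 27 = 5.94 mm

5.94 mm


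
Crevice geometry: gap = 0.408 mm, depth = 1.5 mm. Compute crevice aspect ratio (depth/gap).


Aspect ratio = depth / gap
Ratio = 1.5 / 0.408 = 3.7

3.7


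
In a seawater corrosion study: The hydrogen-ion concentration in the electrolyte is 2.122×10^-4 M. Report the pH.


pH = −log10[H+]
pH = −log10(2.122×10^-4) = 3.67

3.67


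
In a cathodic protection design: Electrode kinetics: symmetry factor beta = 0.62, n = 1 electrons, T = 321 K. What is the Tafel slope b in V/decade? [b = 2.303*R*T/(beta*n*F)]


Apply the Tafel slope relation: b = 2.303*R*T/(beta*n*F)
Numerator: 2.303 * 8.314 * 321 = 6146.23
Denominator: 0.62 * 1 * 96485 = 59820.7
b = 6146.23 / 59820.7 = 0.103 V/decade

0.103 V/decade


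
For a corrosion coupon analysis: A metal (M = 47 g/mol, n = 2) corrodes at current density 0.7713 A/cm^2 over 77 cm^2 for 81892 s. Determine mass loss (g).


Apply Faraday's law: m = i*A*t*M / (n*F)
Total charge passed Q = i*A*t = 0.7713*77*81892 = 4863574.0692 C
m = Q*M/(n*F) = 4863574.0692*47/(2*96485) = 1184.5778 g

1184.5778 g


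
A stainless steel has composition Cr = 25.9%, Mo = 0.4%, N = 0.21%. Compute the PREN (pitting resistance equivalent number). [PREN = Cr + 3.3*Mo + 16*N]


Apply the PREN formula: PREN = Cr + 3.3*Mo + 16*N
PREN = 25.9 + 3.3*0.4 + 16*0.21
PREN = 25.9 + 1.32 + 3.36 = 30.58

30.58


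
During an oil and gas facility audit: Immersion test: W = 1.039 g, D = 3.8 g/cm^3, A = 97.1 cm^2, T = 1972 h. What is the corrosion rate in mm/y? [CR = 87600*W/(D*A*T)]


Apply the mm/y weight-loss relation: CR = 87600 * W / (D * A * T)
Numerator: 87600 * 1.039 = 91016.4
Denominator: 3.8 * 97.1 * 1972 = 727628.56
CR = 91016.4 / 727628.56 = 0.125086 mm/y

0.125086 mm/y


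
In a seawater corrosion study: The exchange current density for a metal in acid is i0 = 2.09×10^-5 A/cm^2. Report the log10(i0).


i0 = 2.09×10^-5 A/cm^2
log10(i0) = -4.68

-4.68


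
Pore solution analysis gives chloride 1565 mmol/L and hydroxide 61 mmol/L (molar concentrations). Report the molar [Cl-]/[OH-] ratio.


Threshold parameter = [Cl-] / [OH-] (molar basis; both in mmol/L, so units cancel)
Ratio = 1565 / 61 = 25.66

25.66


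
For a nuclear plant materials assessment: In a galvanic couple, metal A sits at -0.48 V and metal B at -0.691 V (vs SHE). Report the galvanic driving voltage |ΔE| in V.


Driving voltage is the absolute potential difference.
|ΔE| = |-0.48 − (-0.691)| = 0.211 V

0.211 V


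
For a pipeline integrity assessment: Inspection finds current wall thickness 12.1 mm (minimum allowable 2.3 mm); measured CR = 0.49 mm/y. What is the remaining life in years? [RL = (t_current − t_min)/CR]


Apply the remaining-life relation: RL = (t_current − t_min) / CR
RL = (12.1 − 2.3) / 0.49 = 9.8 / 0.49 = 20.0 years

20.0 years


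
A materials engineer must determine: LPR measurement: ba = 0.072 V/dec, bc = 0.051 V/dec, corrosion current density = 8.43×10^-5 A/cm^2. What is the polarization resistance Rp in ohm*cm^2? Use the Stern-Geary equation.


Apply the Stern-Geary equation: Rp = ba*bc / (2.303*icorr*(ba+bc))
ba*bc = 0.072*0.051 = 0.003672
ba+bc = 0.123; 2.303*icorr*(ba+bc) = 2.303*8.43×10^-5*0.123 = 2.3879577×10^-5
Rp = 0.003672 / 2.3879577×10^-5 = 153.8 ohm*cm^2

153.8 ohm*cm^2


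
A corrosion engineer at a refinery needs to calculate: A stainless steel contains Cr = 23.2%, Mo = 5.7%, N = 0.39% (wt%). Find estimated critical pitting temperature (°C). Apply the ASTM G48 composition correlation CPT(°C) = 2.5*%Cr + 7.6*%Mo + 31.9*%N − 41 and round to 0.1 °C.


Apply the ASTM G48 empirical CPT estimate: CPT(°C) = 2.5*%Cr + 7.6*%Mo + 31.9*%N − 41
2.5*23.2 = 58; 7.6*5.7 = 43.32; 31.9*0.39 = 12.441
CPT = 58 + 43.32 + 12.441 − 41 = 72.761 °C
Rounded to 0.1 °C: CPT ≈ 72.8 °C

72.8 °C


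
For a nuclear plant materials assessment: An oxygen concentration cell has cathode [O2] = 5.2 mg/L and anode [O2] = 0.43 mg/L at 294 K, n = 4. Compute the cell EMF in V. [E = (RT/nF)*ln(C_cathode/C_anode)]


Apply the Nernst concentration-cell relation: E = (RT/nF)*ln(C_cathode/C_anode)
RT/nF = 8.314*294/(4*96485) = 0.00633341 V
ln(5.2/0.43) = 2.49263
E = 0.00633341 * 2.49263 = 0.01579 V

0.01579 V


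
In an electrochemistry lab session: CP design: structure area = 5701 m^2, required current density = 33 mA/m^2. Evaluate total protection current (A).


I = area * current density, then convert mA → A (÷1000)
I = 5701 * 33 / 1000 = 188.13 A

188.13 A


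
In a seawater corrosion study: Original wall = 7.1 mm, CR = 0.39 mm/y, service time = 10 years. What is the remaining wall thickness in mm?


Remaining wall = original − CR × time
t = 7.1 − 0.39*10 = 7.1 − 3.9 = 3.2 mm

3.2 mm


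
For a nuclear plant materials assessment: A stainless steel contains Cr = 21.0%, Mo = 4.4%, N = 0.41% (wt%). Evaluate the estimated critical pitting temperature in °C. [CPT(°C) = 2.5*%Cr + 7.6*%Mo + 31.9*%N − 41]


Apply the ASTM G48 empirical CPT estimate: CPT(°C) = 2.5*%Cr + 7.6*%Mo + 31.9*%N − 41
2.5*21.0 = 52.5; 7.6*4.4 = 33.44; 31.9*0.41 = 13.079
CPT = 52.5 + 33.44 + 13.079 − 41 = 58.019 °C
Rounded to 0.1 °C: CPT ≈ 58.0 °C

58.0 °C


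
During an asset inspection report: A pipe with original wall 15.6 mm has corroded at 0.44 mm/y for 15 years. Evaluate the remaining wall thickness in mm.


Remaining wall = original − CR × time
t = 15.6 − 0.44*15 = 15.6 − 6.6 = 9.0 mm

9.0 mm


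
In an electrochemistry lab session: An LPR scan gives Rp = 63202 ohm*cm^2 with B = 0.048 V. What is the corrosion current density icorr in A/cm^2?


Apply the Stern-Geary relation: icorr = B / Rp
icorr = 0.048 / 63202 = 7.595×10^-7 A/cm^2

7.595×10^-7 A/cm^2


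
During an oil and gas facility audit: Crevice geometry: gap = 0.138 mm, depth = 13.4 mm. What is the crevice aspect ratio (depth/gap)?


Aspect ratio = depth / gap
Ratio = 13.4 / 0.138 = 97.1

97.1


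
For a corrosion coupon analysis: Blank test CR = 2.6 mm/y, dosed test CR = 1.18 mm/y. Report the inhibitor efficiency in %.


Apply the inhibitor-efficiency definition: IE = (CR_blank − CR_inh)/CR_blank × 100
IE = (2.6 − 1.18) / 2.6 × 100
IE = 1.42 / 2.6 × 100 = 54.6 %

54.6 %


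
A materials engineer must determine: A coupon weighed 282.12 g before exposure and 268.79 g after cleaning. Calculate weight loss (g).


Weight loss = initial − final
WL = 282.12 − 268.79 = 13.33 g

13.33 g


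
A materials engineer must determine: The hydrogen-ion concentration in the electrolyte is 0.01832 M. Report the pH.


pH = −log10[H+]
pH = −log10(0.01832) = 1.74

1.74


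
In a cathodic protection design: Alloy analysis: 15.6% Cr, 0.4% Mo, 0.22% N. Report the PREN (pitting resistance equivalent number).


Apply the PREN formula: PREN = Cr + 3.3*Mo + 16*N
PREN = 15.6 + 3.3*0.4 + 16*0.22
PREN = 15.6 + 1.32 + 3.52 = 20.44

20.44


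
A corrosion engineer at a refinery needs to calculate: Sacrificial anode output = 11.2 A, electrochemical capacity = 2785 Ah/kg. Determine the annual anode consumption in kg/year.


Annual consumption = current * hours per year / capacity
Rate = 11.2 * 8760 / 2785 = 35.2 kg/year

35.2 kg/year


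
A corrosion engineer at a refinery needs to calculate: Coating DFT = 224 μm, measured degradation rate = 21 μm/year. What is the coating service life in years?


Service life = thickness / degradation rate
Life = 224 / 21 = 10.7 years

10.7 years


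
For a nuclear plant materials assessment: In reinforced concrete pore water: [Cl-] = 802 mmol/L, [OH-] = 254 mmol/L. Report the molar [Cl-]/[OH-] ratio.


Threshold parameter = [Cl-] / [OH-] (molar basis; both in mmol/L, so units cancel)
Ratio = 802 / 254 = 3.16

3.16


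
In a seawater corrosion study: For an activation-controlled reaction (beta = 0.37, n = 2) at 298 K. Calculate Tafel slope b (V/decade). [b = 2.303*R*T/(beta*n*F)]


Apply the Tafel slope relation: b = 2.303*R*T/(beta*n*F)
Numerator: 2.303 * 8.314 * 298 = 5705.85
Denominator: 0.37 * 2 * 96485 = 71398.9
b = 5705.85 / 71398.9 = 0.08 V/decade

0.08 V/decade


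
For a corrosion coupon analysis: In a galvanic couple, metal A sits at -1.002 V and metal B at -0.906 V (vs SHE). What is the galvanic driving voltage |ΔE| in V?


Driving voltage is the absolute potential difference.
|ΔE| = |-1.002 − (-0.906)| = 0.096 V

0.096 V


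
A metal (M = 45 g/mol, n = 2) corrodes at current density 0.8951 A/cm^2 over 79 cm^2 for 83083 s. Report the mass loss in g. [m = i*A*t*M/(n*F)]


Apply Faraday's law: m = i*A*t*M / (n*F)
Total charge passed Q = i*A*t = 0.8951*79*83083 = 5875039.8707 C
m = Q*M/(n*F) = 5875039.8707*45/(2*96485) = 1370.041 g

1370.041 g


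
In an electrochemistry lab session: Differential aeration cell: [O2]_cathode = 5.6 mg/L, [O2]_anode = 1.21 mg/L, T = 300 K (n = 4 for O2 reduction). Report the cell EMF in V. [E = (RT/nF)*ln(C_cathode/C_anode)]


Apply the Nernst concentration-cell relation: E = (RT/nF)*ln(C_cathode/C_anode)
RT/nF = 8.314*300/(4*96485) = 0.00646266 V
ln(5.6/1.21) = 1.53215
E = 0.00646266 * 1.53215 = 0.0099 V

0.0099 V


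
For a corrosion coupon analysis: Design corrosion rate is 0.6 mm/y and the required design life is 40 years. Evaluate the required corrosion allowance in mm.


Corrosion allowance = CR × design life
CA = 0.6 * 40 = 24.0 mm

24.0 mm


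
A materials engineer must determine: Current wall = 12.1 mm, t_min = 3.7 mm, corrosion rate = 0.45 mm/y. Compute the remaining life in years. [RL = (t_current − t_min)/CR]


Apply the remaining-life relation: RL = (t_current − t_min) / CR
RL = (12.1 − 3.7) / 0.45 = 8.4 / 0.45 = 18.7 years

18.7 years


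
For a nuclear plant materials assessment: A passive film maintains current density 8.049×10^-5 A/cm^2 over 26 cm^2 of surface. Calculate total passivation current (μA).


I = i_pass * A, then convert A → μA (×10^6)
I = 8.049×10^-5 * 26 * 10^6 = 2092.74 μA

2092.74 μA


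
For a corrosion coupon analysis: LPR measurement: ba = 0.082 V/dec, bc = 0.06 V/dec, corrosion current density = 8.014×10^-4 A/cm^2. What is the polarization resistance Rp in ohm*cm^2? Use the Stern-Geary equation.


Apply the Stern-Geary equation: Rp = ba*bc / (2.303*icorr*(ba+bc))
ba*bc = 0.082*0.06 = 0.00492
ba+bc = 0.142; 2.303*icorr*(ba+bc) = 2.303*8.014×10^-4*0.142 = 2.6207864×10^-4
Rp = 0.00492 / 2.6207864×10^-4 = 18.8 ohm*cm^2

18.8 ohm*cm^2


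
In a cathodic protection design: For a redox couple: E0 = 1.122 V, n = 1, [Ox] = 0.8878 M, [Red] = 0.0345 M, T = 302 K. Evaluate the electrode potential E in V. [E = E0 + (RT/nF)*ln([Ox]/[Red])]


Apply the Nernst equation: E = E0 + (RT/nF)*ln([Ox]/[Red])
Step 1: RT/nF = 8.314*302/(1*96485) = 0.02602299 V
Step 2: [Ox]/[Red] = 0.8878/0.0345 = 25.733333
Step 3: ln(25.733333) = 3.247787
Step 4: correction = 0.02602299 * 3.247787 = 0.0845 V
E = 1.122 + 0.0845 = 1.2065 V

1.2065 V


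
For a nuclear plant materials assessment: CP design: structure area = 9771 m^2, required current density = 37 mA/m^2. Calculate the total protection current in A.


I = area * current density, then convert mA → A (÷1000)
I = 9771 * 37 / 1000 = 361.53 A

361.53 A


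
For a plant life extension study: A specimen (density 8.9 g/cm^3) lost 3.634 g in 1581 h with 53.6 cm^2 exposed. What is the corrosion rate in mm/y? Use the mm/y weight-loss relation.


Apply the mm/y weight-loss relation: CR = 87600 * W / (D * A * T)
Numerator: 87600 * 3.634 = 318338.4
Denominator: 8.9 * 53.6 * 1581 = 754200.24
CR = 318338.4 / 754200.24 = 0.4221 mm/y

0.4221 mm/y


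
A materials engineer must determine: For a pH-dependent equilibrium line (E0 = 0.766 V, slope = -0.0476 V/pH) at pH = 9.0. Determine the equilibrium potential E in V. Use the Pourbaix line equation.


Apply the Pourbaix line equation: E = E0 + slope*pH
E = 0.766 + (-0.0476)*9.0 = 0.766 + (-0.4284) = 0.3376 V
Rounded to 4 decimal places: E = 0.3376 V

0.3376 V


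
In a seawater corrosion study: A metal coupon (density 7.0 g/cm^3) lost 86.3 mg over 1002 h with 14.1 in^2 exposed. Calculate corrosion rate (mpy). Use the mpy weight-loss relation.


Apply the mpy weight-loss relation: CR = 534 * W / (D * A * T)
Numerator: 534 * 86.3 = 46084.2
Denominator: 7.0 * 14.1 * 1002 = 98897.4
CR = 46084.2 / 98897.4 = 0.466 mpy

0.466 mpy


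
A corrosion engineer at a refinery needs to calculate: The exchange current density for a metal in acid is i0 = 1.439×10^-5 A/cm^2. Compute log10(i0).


i0 = 1.439×10^-5 A/cm^2
log10(i0) = -4.842

-4.842


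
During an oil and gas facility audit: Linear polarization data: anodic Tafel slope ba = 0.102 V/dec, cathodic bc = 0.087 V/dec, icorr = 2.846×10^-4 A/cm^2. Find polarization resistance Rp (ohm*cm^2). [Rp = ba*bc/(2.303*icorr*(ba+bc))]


Apply the Stern-Geary equation: Rp = ba*bc / (2.303*icorr*(ba+bc))
ba*bc = 0.102*0.087 = 0.008874
ba+bc = 0.189; 2.303*icorr*(ba+bc) = 2.303*2.846×10^-4*0.189 = 1.2387699×10^-4
Rp = 0.008874 / 1.2387699×10^-4 = 71.64 ohm*cm^2

71.64 ohm*cm^2


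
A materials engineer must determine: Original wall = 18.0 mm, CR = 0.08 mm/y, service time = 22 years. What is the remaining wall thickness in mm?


Remaining wall = original − CR × time
t = 18.0 − 0.08*22 = 18.0 − 1.76 = 16.24 mm

16.24 mm


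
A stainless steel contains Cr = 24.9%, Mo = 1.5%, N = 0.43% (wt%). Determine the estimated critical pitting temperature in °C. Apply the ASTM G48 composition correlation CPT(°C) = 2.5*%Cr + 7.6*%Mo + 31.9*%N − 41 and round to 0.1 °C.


Apply the ASTM G48 empirical CPT estimate: CPT(°C) = 2.5*%Cr + 7.6*%Mo + 31.9*%N − 41
2.5*24.9 = 62.25; 7.6*1.5 = 11.4; 31.9*0.43 = 13.717
CPT = 62.25 + 11.4 + 13.717 − 41 = 46.367 °C
Rounded to 0.1 °C: CPT ≈ 46.4 °C

46.4 °C


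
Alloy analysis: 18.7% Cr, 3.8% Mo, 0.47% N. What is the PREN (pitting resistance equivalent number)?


Apply the PREN formula: PREN = Cr + 3.3*Mo + 16*N
PREN = 18.7 + 3.3*3.8 + 16*0.47
PREN = 18.7 + 12.54 + 7.52 = 38.76

38.76


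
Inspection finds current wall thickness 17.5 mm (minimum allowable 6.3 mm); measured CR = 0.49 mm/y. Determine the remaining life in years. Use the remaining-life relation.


Apply the remaining-life relation: RL = (t_current − t_min) / CR
RL = (17.5 − 6.3) / 0.49 = 11.2 / 0.49 = 22.9 years

22.9 years


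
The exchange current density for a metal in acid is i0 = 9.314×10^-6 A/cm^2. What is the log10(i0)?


i0 = 9.314×10^-6 A/cm^2
log10(i0) = -5.031

-5.031


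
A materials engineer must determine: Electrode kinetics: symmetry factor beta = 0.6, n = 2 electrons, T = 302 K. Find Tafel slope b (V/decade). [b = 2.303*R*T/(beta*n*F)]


Apply the Tafel slope relation: b = 2.303*R*T/(beta*n*F)
Numerator: 2.303 * 8.314 * 302 = 5782.44
Denominator: 0.6 * 2 * 96485 = 115782.0
b = 5782.44 / 115782.0 = 0.0499 V/decade

0.0499 V/decade


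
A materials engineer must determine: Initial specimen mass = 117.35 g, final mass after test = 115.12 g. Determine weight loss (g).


Weight loss = initial − final
WL = 117.35 − 115.12 = 2.23 g

2.23 g


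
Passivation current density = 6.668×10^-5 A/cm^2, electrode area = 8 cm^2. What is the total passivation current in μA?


I = i_pass * A, then convert A → μA (×10^6)
I = 6.668×10^-5 * 8 * 10^6 = 533.44 μA

533.44 μA


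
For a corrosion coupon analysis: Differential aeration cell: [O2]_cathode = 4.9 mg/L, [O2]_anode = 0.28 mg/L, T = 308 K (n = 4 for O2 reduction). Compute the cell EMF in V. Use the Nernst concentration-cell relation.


Apply the Nernst concentration-cell relation: E = (RT/nF)*ln(C_cathode/C_anode)
RT/nF = 8.314*308/(4*96485) = 0.006635 V
ln(4.9/0.28) = 2.8622
E = 0.006635 * 2.8622 = 0.01899 V

0.01899 V


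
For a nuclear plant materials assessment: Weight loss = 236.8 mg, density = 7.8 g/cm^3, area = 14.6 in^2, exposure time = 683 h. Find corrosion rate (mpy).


Apply the mpy weight-loss relation: CR = 534 * W / (D * A * T)
Numerator: 534 * 236.8 = 126451.2
Denominator: 7.8 * 14.6 * 683 = 77780.04
CR = 126451.2 / 77780.04 = 1.62575 mpy

1.62575 mpy


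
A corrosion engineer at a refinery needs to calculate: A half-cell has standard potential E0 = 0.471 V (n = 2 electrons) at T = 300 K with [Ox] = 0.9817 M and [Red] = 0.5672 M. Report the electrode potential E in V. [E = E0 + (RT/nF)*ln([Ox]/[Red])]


Apply the Nernst equation: E = E0 + (RT/nF)*ln([Ox]/[Red])
Step 1: RT/nF = 8.314*300/(2*96485) = 0.01292533 V
Step 2: [Ox]/[Red] = 0.9817/0.5672 = 1.730783
Step 3: ln(1.730783) = 0.548574
Step 4: correction = 0.01292533 * 0.548574 = 0.0071 V
E = 0.471 + 0.0071 = 0.4781 V

0.4781 V


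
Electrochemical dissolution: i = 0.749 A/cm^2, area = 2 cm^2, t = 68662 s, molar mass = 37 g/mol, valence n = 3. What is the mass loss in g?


Apply Faraday's law: m = i*A*t*M / (n*F)
Total charge passed Q = i*A*t = 0.749*2*68662 = 102855.676 C
m = Q*M/(n*F) = 102855.676*37/(3*96485) = 13.148 g

13.148 g


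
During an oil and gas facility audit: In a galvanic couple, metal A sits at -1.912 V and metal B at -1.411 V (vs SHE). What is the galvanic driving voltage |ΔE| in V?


Driving voltage is the absolute potential difference.
|ΔE| = |-1.912 − (-1.411)| = 0.501 V

0.501 V


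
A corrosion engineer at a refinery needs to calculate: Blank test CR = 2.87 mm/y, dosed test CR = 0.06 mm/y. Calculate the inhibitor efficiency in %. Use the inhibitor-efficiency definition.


Apply the inhibitor-efficiency definition: IE = (CR_blank − CR_inh)/CR_blank × 100
IE = (2.87 − 0.06) / 2.87 × 100
IE = 2.81 / 2.87 × 100 = 97.9 %

97.9 %


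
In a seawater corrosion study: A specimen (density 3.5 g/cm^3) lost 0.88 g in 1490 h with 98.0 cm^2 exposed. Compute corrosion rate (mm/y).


Apply the mm/y weight-loss relation: CR = 87600 * W / (D * A * T)
Numerator: 87600 * 0.88 = 77088.0
Denominator: 3.5 * 98.0 * 1490 = 511070.0
CR = 77088.0 / 511070.0 = 0.1508 mm/y

0.1508 mm/y


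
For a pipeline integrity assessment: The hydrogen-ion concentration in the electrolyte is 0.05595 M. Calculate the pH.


pH = −log10[H+]
pH = −log10(0.05595) = 1.25

1.25


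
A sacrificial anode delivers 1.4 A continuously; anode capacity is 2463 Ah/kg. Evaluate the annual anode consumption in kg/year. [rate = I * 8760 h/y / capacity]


Annual consumption = current * hours per year / capacity
Rate = 1.4 * 8760 / 2463 = 5.0 kg/year

5.0 kg/year


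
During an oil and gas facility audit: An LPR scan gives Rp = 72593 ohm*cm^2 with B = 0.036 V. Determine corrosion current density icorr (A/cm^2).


Apply the Stern-Geary relation: icorr = B / Rp
icorr = 0.036 / 72593 = 4.959×10^-7 A/cm^2

4.959×10^-7 A/cm^2


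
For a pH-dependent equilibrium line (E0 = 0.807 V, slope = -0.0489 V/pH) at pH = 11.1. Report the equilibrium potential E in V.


Apply the Pourbaix line equation: E = E0 + slope*pH
E = 0.807 + (-0.0489)*11.1 = 0.807 + (-0.54279) = 0.26421 V
Rounded to 4 decimal places: E = 0.2642 V

0.2642 V


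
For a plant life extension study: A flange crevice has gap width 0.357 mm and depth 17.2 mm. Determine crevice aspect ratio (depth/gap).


Aspect ratio = depth / gap
Ratio = 17.2 / 0.357 = 48.2

48.2


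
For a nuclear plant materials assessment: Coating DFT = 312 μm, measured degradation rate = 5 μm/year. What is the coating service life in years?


Service life = thickness / degradation rate
Life = 312 / 5 = 62.4 years

62.4 years


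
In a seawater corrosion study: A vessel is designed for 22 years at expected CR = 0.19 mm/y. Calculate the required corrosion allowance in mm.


Corrosion allowance = CR × design life
CA = 0.19 * 22 = 4.18 mm

4.18 mm


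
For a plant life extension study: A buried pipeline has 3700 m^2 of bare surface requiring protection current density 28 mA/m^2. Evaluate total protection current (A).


I = area * current density, then convert mA → A (÷1000)
I = 3700 * 28 / 1000 = 103.6 A

103.6 A


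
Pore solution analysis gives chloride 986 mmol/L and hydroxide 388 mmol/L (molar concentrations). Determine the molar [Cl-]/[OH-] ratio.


Threshold parameter = [Cl-] / [OH-] (molar basis; both in mmol/L, so units cancel)
Ratio = 986 / 388 = 2.54

2.54


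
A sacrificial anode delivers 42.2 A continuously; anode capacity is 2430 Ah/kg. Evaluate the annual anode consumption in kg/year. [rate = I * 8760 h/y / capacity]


Annual consumption = current * hours per year / capacity
Rate = 42.2 * 8760 / 2430 = 152.1 kg/year

152.1 kg/year


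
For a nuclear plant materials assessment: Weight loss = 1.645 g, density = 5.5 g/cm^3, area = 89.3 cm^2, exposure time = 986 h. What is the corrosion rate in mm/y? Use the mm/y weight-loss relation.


Apply the mm/y weight-loss relation: CR = 87600 * W / (D * A * T)
Numerator: 87600 * 1.645 = 144102.0
Denominator: 5.5 * 89.3 * 986 = 484273.9
CR = 144102.0 / 484273.9 = 0.29756 mm/y

0.29756 mm/y


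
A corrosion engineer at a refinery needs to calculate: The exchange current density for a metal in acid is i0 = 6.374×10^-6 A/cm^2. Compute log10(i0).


i0 = 6.374×10^-6 A/cm^2
log10(i0) = -5.196

-5.196


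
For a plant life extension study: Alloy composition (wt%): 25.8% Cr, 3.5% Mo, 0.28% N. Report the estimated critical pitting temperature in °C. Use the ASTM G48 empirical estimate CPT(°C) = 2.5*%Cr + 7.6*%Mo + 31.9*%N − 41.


Apply the ASTM G48 empirical CPT estimate: CPT(°C) = 2.5*%Cr + 7.6*%Mo + 31.9*%N − 41
2.5*25.8 = 64.5; 7.6*3.5 = 26.6; 31.9*0.28 = 8.932
CPT = 64.5 + 26.6 + 8.932 − 41 = 59.032 °C
Rounded to 0.1 °C: CPT ≈ 59.0 °C

59.0 °C


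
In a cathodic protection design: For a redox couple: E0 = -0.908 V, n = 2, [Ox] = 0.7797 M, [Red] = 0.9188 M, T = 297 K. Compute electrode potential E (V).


Apply the Nernst equation: E = E0 + (RT/nF)*ln([Ox]/[Red])
Step 1: RT/nF = 8.314*297/(2*96485) = 0.01279607 V
Step 2: [Ox]/[Red] = 0.7797/0.9188 = 0.848607
Step 3: ln(0.848607) = -0.164159
Step 4: correction = 0.01279607 * -0.164159 = -0.002 V
E = -0.908 + -0.002 = -0.91 V

-0.91 V


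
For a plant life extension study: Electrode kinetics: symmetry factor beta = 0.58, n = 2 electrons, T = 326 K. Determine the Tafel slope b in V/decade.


Apply the Tafel slope relation: b = 2.303*R*T/(beta*n*F)
Numerator: 2.303 * 8.314 * 326 = 6241.97
Denominator: 0.58 * 2 * 96485 = 111922.6
b = 6241.97 / 111922.6 = 0.056 V/decade

0.056 V/decade


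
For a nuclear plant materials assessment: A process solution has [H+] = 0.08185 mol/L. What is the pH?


pH = −log10[H+]
pH = −log10(0.08185) = 1.09

1.09


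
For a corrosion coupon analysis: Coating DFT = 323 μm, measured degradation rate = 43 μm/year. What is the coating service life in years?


Service life = thickness / degradation rate
Life = 323 / 43 = 7.5 years

7.5 years


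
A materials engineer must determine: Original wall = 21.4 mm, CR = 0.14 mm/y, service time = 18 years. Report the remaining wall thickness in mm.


Remaining wall = original − CR × time
t = 21.4 − 0.14*18 = 21.4 − 2.52 = 18.88 mm

18.88 mm


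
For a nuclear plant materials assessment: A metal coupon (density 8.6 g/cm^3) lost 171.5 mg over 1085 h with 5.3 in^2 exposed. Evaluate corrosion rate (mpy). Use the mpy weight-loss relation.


Apply the mpy weight-loss relation: CR = 534 * W / (D * A * T)
Numerator: 534 * 171.5 = 91581.0
Denominator: 8.6 * 5.3 * 1085 = 49454.3
CR = 91581.0 / 49454.3 = 1.8518 mpy

1.8518 mpy


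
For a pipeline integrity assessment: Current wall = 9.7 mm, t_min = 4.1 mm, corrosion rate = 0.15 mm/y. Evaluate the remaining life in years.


Apply the remaining-life relation: RL = (t_current − t_min) / CR
RL = (9.7 − 4.1) / 0.15 = 5.6 / 0.15 = 37.3 years

37.3 years


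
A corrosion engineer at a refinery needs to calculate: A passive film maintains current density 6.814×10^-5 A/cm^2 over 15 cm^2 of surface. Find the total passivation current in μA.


I = i_pass * A, then convert A → μA (×10^6)
I = 6.814×10^-5 * 15 * 10^6 = 1022.1 μA

1022.1 μA


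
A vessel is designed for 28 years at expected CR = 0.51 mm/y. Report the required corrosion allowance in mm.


Corrosion allowance = CR × design life
CA = 0.51 * 28 = 14.28 mm

14.28 mm


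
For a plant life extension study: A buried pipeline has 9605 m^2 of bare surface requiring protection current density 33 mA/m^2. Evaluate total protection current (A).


I = area * current density, then convert mA → A (÷1000)
I = 9605 * 33 / 1000 = 316.97 A

316.97 A


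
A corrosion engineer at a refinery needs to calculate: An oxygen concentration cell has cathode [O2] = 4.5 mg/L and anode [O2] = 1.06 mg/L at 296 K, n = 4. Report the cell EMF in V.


Apply the Nernst concentration-cell relation: E = (RT/nF)*ln(C_cathode/C_anode)
RT/nF = 8.314*296/(4*96485) = 0.00637649 V
ln(4.5/1.06) = 1.44581
E = 0.00637649 * 1.44581 = 0.00922 V

0.00922 V


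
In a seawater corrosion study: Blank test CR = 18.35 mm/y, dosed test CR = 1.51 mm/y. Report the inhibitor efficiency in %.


Apply the inhibitor-efficiency definition: IE = (CR_blank − CR_inh)/CR_blank × 100
IE = (18.35 − 1.51) / 18.35 × 100
IE = 16.84 / 18.35 × 100 = 91.8 %

91.8 %


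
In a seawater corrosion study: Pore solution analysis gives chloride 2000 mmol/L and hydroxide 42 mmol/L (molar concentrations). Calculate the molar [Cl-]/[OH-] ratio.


Threshold parameter = [Cl-] / [OH-] (molar basis; both in mmol/L, so units cancel)
Ratio = 2000 / 42 = 47.62

47.62


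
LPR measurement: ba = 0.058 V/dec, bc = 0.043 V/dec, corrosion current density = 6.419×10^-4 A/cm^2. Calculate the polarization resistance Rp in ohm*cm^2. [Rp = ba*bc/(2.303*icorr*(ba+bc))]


Apply the Stern-Geary equation: Rp = ba*bc / (2.303*icorr*(ba+bc))
ba*bc = 0.058*0.043 = 0.002494
ba+bc = 0.101; 2.303*icorr*(ba+bc) = 2.303*6.419×10^-4*0.101 = 1.4930787×10^-4
Rp = 0.002494 / 1.4930787×10^-4 = 16.7 ohm*cm^2

16.7 ohm*cm^2


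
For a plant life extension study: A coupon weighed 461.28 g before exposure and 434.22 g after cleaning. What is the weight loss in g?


Weight loss = initial − final
WL = 461.28 − 434.22 = 27.06 g

27.06 g


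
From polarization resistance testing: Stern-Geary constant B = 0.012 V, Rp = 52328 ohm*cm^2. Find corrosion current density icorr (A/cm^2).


Apply the Stern-Geary relation: icorr = B / Rp
icorr = 0.012 / 52328 = 2.293×10^-7 A/cm^2

2.293×10^-7 A/cm^2


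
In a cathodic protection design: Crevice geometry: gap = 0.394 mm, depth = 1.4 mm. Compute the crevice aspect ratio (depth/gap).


Aspect ratio = depth / gap
Ratio = 1.4 / 0.394 = 3.6

3.6


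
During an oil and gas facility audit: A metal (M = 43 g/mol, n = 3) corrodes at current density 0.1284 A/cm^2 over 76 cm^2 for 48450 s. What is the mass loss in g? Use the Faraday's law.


Apply Faraday's law: m = i*A*t*M / (n*F)
Total charge passed Q = i*A*t = 0.1284*76*48450 = 472794.48 C
m = Q*M/(n*F) = 472794.48*43/(3*96485) = 70.236 g

70.236 g


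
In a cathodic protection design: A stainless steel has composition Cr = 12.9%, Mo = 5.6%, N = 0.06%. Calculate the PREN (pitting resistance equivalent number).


Apply the PREN formula: PREN = Cr + 3.3*Mo + 16*N
PREN = 12.9 + 3.3*5.6 + 16*0.06
PREN = 12.9 + 18.48 + 0.96 = 32.34

32.34


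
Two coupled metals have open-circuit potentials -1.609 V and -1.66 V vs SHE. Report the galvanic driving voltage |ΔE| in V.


Driving voltage is the absolute potential difference.
|ΔE| = |-1.609 − (-1.66)| = 0.051 V

0.051 V


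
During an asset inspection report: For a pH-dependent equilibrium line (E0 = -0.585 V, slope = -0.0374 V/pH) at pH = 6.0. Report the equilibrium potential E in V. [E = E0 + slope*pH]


Apply the Pourbaix line equation: E = E0 + slope*pH
E = -0.585 + (-0.0374)*6.0 = -0.585 + (-0.2244) = -0.8094 V
Rounded to 4 decimal places: E = -0.8094 V

-0.8094 V


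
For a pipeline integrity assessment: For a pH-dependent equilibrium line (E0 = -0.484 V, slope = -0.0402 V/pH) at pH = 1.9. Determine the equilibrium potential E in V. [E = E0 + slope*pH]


Apply the Pourbaix line equation: E = E0 + slope*pH
E = -0.484 + (-0.0402)*1.9 = -0.484 + (-0.07638) = -0.56038 V
Rounded to 4 decimal places: E = -0.5604 V

-0.5604 V


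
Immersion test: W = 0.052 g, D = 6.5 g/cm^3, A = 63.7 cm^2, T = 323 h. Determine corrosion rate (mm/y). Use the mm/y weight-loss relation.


Apply the mm/y weight-loss relation: CR = 87600 * W / (D * A * T)
Numerator: 87600 * 0.052 = 4555.2
Denominator: 6.5 * 63.7 * 323 = 133738.15
CR = 4555.2 / 133738.15 = 0.034061 mm/y

0.034061 mm/y


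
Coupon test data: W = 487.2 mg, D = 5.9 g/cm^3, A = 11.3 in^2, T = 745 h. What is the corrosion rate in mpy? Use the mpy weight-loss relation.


Apply the mpy weight-loss relation: CR = 534 * W / (D * A * T)
Numerator: 534 * 487.2 = 260164.8
Denominator: 5.9 * 11.3 * 745 = 49669.15
CR = 260164.8 / 49669.15 = 5.23796 mpy

5.23796 mpy


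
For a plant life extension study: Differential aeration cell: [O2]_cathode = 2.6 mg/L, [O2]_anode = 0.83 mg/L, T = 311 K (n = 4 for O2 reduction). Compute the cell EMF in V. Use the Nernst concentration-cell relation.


Apply the Nernst concentration-cell relation: E = (RT/nF)*ln(C_cathode/C_anode)
RT/nF = 8.314*311/(4*96485) = 0.00669963 V
ln(2.6/0.83) = 1.14184
E = 0.00669963 * 1.14184 = 0.00765 V

0.00765 V


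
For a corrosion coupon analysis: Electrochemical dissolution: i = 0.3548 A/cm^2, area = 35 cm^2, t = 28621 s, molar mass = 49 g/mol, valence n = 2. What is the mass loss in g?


Apply Faraday's law: m = i*A*t*M / (n*F)
Total charge passed Q = i*A*t = 0.3548*35*28621 = 355415.578 C
m = Q*M/(n*F) = 355415.578*49/(2*96485) = 90.2491 g

90.2491 g


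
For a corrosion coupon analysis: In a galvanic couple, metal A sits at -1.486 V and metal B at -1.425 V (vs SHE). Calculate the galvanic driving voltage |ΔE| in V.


Driving voltage is the absolute potential difference.
|ΔE| = |-1.486 − (-1.425)| = 0.061 V

0.061 V


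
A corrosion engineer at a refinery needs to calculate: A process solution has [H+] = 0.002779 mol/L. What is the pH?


pH = −log10[H+]
pH = −log10(0.002779) = 2.56

2.56


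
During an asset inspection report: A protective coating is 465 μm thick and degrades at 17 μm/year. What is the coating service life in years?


Service life = thickness / degradation rate
Life = 465 / 17 = 27.4 years

27.4 years
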